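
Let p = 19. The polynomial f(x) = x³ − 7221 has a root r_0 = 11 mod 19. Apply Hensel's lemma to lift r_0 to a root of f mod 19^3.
r_2 = 790 (mod 6859)

Hensel: r_{i+1} = r_i − f(r_i)/f′(r_i) mod 19^{i+2}, where f′(x) = 3x². Iterate:
  r_0 = 11 (mod 19)
  r_1 = 68 (mod 361)
  r_2 = 790 (mod 6859)
Final: r = 790 with f(r) ≡ 0 mod 19^3.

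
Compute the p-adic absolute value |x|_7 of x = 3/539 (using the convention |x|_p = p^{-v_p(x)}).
|3/539|_7 = 49

Step 1 — compute v_7(x) by factoring powers of 7 out of the numerator and denominator: v_7(3/539) = -2. Step 2 — apply |x|_p = p^{-v_p(x)} = 7^{2} = 49.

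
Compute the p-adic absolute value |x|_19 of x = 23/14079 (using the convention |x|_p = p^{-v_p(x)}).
|23/14079|_19 = 361

Step 1 — compute v_19(x) by factoring powers of 19 out of the numerator and denominator: v_19(23/14079) = -2. Step 2 — apply |x|_p = p^{-v_p(x)} = 19^{2} = 361.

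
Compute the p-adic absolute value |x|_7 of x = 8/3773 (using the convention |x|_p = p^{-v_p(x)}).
|8/3773|_7 = 343

Step 1 — compute v_7(x) by factoring powers of 7 out of the numerator and denominator: v_7(8/3773) = -3. Step 2 — apply |x|_p = p^{-v_p(x)} = 7^{3} = 343.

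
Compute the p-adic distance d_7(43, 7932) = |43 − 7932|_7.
d_7(43, 7932) = 1/343

Step 1 — x − y = 43 − 7932 = -7889. Step 2 — v_7(-7889) = 3 (factor: -7889 = −(7^3 · 23); the sign does not affect v_p). Step 3 — |x − y|_7 = 7^{-3} = 1/343.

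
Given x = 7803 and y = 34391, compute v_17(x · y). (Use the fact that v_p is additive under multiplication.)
v_17(268352973) = 5

v_p(x) = 2 (factor: 7803 = 17^2 · 27); v_p(y) = 3 (factor: 34391 = 17^3 · 7). Additivity: v_p(xy) = v_p(x) + v_p(y) = 2 + 3 = 5. (Direct check: xy = 268352973 = 17^5 · (189).)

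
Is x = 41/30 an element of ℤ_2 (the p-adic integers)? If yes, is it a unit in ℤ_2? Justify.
x ∉ ℤ_2 (v_2(x) = -1 < 0)

ℤ_2 = {x ∈ ℚ_2 : v_2(x) ≥ 0} and ℤ_2^× = {x ∈ ℤ_2 : v_2(x) = 0}. Here v_2(41/30) = v_2(num) − v_2(den) = -1; compare against these criteria.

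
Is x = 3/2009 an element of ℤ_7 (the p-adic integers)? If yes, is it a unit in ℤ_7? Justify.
x ∉ ℤ_7 (v_7(x) = -2 < 0)

ℤ_7 = {x ∈ ℚ_7 : v_7(x) ≥ 0} and ℤ_7^× = {x ∈ ℤ_7 : v_7(x) = 0}. Here v_7(3/2009) = v_7(num) − v_7(den) = -2; compare against these criteria.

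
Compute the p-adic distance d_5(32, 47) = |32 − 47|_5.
d_5(32, 47) = 1/5

Step 1 — x − y = 32 − 47 = -15. Step 2 — v_5(-15) = 1 (factor: -15 = −(5^1 · 3); the sign does not affect v_p). Step 3 — |x − y|_5 = 5^{-1} = 1/5.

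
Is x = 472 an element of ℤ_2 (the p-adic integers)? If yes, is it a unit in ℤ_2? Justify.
x ∈ ℤ_2 but not a unit; v_2(x) = 3 > 0

ℤ_2 = {x ∈ ℚ_2 : v_2(x) ≥ 0} and ℤ_2^× = {x ∈ ℤ_2 : v_2(x) = 0}. Here v_2(472) = v_2(num) − v_2(den) = 3; compare against these criteria.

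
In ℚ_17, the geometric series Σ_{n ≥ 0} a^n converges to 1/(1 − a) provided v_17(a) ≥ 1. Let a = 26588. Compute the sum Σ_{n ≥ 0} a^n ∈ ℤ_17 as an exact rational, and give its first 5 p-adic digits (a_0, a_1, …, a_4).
Σ a^n = 1/(1 − a) = -1/26587;  first 5 digits = (1, 0, 7, 5, 15)

v_17(a) = 2 ≥ 1, so the series converges in ℤ_17 to 1/(1 − a) = 1/(1 − 26588) = -1/26587. Expand this rational in ℤ_17: compute digits iteratively via d_i = x_i mod 17, x_{i+1} = (x_i − d_i)/17. The first 5 digits are (1, 0, 7, 5, 15).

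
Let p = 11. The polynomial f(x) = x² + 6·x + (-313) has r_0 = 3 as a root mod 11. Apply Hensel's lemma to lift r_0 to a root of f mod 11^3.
r_2 = 531 (mod 1331)

Hensel: r_{i+1} = r_i − f(r_i)·(f′(r_i))^{-1} mod 11^{i+2}, f′(x) = 2x + 6. Iterate:
  r_0 = 3 (mod 11)
  r_1 = 47 (mod 121)
  r_2 = 531 (mod 1331)
Final: r = 531 satisfies f(r) ≡ 0 mod 11^3.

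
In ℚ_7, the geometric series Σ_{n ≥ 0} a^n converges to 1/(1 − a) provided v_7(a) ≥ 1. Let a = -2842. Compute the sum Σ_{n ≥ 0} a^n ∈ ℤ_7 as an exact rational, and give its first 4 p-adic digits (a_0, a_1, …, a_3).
Σ a^n = 1/(1 − a) = 1/2843;  first 4 digits = (1, 0, 5, 5)

v_7(a) = 2 ≥ 1, so the series converges in ℤ_7 to 1/(1 − a) = 1/(1 − (-2842)) = 1/2843. Expand this rational in ℤ_7: compute digits iteratively via d_i = x_i mod 7, x_{i+1} = (x_i − d_i)/7. The first 4 digits are (1, 0, 5, 5).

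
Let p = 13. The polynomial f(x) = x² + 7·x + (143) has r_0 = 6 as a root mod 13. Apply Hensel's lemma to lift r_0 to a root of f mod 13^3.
r_2 = 1969 (mod 2197)

Hensel: r_{i+1} = r_i − f(r_i)·(f′(r_i))^{-1} mod 13^{i+2}, f′(x) = 2x + 7. Iterate:
  r_0 = 6 (mod 13)
  r_1 = 110 (mod 169)
  r_2 = 1969 (mod 2197)
Final: r = 1969 satisfies f(r) ≡ 0 mod 13^3.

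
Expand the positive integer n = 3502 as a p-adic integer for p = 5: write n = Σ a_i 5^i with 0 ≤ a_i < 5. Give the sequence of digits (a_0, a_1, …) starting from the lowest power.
(a_0, a_1, …) = (2, 0, 0, 3, 0, 1)

Repeated division by 5 gives the digits low-to-high: 3502 = 2 + 3·5^3 + 1·5^5. Digit sequence: (2, 0, 0, 3, 0, 1).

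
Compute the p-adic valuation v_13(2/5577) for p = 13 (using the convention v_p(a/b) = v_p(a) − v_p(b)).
v_13(2/5577) = -2

Factor powers of 13 from the numerator and denominator of the reduced fraction: 2 = 13^0 · 2 and 5577 = 13^2 · 33. Apply v_p(a/b) = v_p(a) − v_p(b): v_13(2/5577) = 0 − 2 = -2.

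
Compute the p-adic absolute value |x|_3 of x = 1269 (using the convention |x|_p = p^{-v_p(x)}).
|1269|_3 = 1/27

Step 1 — compute v_3(x) by factoring powers of 3 out of the numerator and denominator: v_3(1269) = 3. Step 2 — apply |x|_p = p^{-v_p(x)} = 3^{-3} = 1/27.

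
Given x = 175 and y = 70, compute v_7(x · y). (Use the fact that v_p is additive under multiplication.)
v_7(12250) = 2

v_p(x) = 1 (factor: 175 = 7^1 · 25); v_p(y) = 1 (factor: 70 = 7^1 · 10). Additivity: v_p(xy) = v_p(x) + v_p(y) = 1 + 1 = 2. (Direct check: xy = 12250 = 7^2 · (250).)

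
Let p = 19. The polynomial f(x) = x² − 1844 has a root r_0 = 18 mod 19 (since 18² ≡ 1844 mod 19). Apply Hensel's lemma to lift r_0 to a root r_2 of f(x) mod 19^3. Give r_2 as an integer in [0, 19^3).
r_2 = 6117 (mod 6859)

Hensel's recurrence: r_{i+1} = r_i − f(r_i)·(f′(r_i))^{-1} mod 19^{i+2}, with f′(x) = 2x. Iterate:
  r_0 = 18 (mod 19)
  r_1 = 341 (mod 361)
  r_2 = 6117 (mod 6859)
Final: r_2 = 6117, and one checks f(r_2) ≡ 0 mod 19^3.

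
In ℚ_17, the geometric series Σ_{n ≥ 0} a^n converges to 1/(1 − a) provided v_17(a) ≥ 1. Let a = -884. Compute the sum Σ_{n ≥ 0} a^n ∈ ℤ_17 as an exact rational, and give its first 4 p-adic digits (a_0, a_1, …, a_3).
Σ a^n = 1/(1 − a) = 1/885;  first 4 digits = (1, 16, 14, 4)

v_17(a) = 1 ≥ 1, so the series converges in ℤ_17 to 1/(1 − a) = 1/(1 − (-884)) = 1/885. Expand this rational in ℤ_17: compute digits iteratively via d_i = x_i mod 17, x_{i+1} = (x_i − d_i)/17. The first 4 digits are (1, 16, 14, 4).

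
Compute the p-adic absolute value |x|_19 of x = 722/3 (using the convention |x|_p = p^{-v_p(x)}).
|722/3|_19 = 1/361

Step 1 — compute v_19(x) by factoring powers of 19 out of the numerator and denominator: v_19(722/3) = 2. Step 2 — apply |x|_p = p^{-v_p(x)} = 19^{-2} = 1/361.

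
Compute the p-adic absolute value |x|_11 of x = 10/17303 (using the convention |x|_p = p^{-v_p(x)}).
|10/17303|_11 = 1331

Step 1 — compute v_11(x) by factoring powers of 11 out of the numerator and denominator: v_11(10/17303) = -3. Step 2 — apply |x|_p = p^{-v_p(x)} = 11^{3} = 1331.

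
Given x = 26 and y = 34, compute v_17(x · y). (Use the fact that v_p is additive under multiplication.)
v_17(884) = 1

v_p(x) = 0 (factor: 26 = 17^0 · 26); v_p(y) = 1 (factor: 34 = 17^1 · 2). Additivity: v_p(xy) = v_p(x) + v_p(y) = 0 + 1 = 1. (Direct check: xy = 884 = 17^1 · (52).)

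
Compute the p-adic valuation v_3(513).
v_3(513) = 3

v_3(n) is the largest exponent k such that 3^k divides n. Factor out: 513 = 3^3 · 19. (Sign doesn't affect v_p.) So v_3(513) = 3.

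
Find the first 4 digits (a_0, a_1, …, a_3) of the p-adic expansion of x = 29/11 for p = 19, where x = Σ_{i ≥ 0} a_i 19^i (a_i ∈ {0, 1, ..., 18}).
(a_0, …, a_3) = (13, 15, 13, 1)

v_19(29/11) = 0 (numerator and denominator both coprime to 19), so x ∈ ℤ_19^×. Compute digits iteratively via a_i = x_i mod 19, x_{i+1} = (x_i − a_i)/19, with x_0 = x:
  x_0 = 29/11;  a_0 = 13;  x_1 = (x_0 − 13)/19 = -6/11
  x_1 = -6/11;  a_1 = 15;  x_2 = (x_1 − 15)/19 = -9/11
  x_2 = -9/11;  a_2 = 13;  x_3 = (x_2 − 13)/19 = -8/11
  x_3 = -8/11;  a_3 = 1;  x_4 = (x_3 − 1)/19 = -1/11
Digits: (13, 15, 13, 1).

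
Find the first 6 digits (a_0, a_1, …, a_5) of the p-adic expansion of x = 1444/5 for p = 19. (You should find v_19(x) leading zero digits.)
(a_0, …, a_5) = (0, 0, 16, 3, 15, 3)

v_19(1444/5) = 2, so a_0 = ... = a_1 = 0. Factor out: x = 19^2 · u with u = 4/5 a unit in ℤ_19. Expand u iteratively via a_{v+i} = u_i mod 19, u_{i+1} = (u_i − a_{v+i})/19:
  u_0 = 4/5;  a_2 = 16;  u_1 = (u_0 − 16)/19 = -4/5
  u_1 = -4/5;  a_3 = 3;  u_2 = (u_1 − 3)/19 = -1/5
  u_2 = -1/5;  a_4 = 15;  u_3 = (u_2 − 15)/19 = -4/5
  u_3 = -4/5;  a_5 = 3;  u_4 = (u_3 − 3)/19 = -1/5
Digits: (0, 0, 16, 3, 15, 3).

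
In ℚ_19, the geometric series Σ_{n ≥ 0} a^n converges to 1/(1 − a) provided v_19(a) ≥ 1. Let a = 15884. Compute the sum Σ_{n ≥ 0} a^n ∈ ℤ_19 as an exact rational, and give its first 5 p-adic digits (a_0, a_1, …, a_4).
Σ a^n = 1/(1 − a) = -1/15883;  first 5 digits = (1, 0, 6, 2, 17)

v_19(a) = 2 ≥ 1, so the series converges in ℤ_19 to 1/(1 − a) = 1/(1 − 15884) = -1/15883. Expand this rational in ℤ_19: compute digits iteratively via d_i = x_i mod 19, x_{i+1} = (x_i − d_i)/19. The first 5 digits are (1, 0, 6, 2, 17).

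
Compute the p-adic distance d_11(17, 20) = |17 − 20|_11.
d_11(17, 20) = 1

Step 1 — x − y = 17 − 20 = -3. Step 2 — v_11(-3) = 0 (factor: -3 = −(11^0 · 3); the sign does not affect v_p). Step 3 — |x − y|_11 = 11^{0} = 1.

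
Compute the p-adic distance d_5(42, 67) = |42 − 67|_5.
d_5(42, 67) = 1/25

Step 1 — x − y = 42 − 67 = -25. Step 2 — v_5(-25) = 2 (factor: -25 = −(5^2 · 1); the sign does not affect v_p). Step 3 — |x − y|_5 = 5^{-2} = 1/25.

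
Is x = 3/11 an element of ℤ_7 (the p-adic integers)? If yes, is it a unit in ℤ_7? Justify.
x ∈ ℤ_7^× (unit); v_7(x) = 0

ℤ_7 = {x ∈ ℚ_7 : v_7(x) ≥ 0} and ℤ_7^× = {x ∈ ℤ_7 : v_7(x) = 0}. Here v_7(3/11) = v_7(num) − v_7(den) = 0; compare against these criteria.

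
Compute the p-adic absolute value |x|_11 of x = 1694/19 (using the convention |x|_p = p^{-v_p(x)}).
|1694/19|_11 = 1/121

Step 1 — compute v_11(x) by factoring powers of 11 out of the numerator and denominator: v_11(1694/19) = 2. Step 2 — apply |x|_p = p^{-v_p(x)} = 11^{-2} = 1/121.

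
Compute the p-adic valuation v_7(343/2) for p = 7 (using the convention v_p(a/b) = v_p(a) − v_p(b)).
v_7(343/2) = 3

Factor powers of 7 from the numerator and denominator of the reduced fraction: 343 = 7^3 · 1 and 2 = 7^0 · 2. Apply v_p(a/b) = v_p(a) − v_p(b): v_7(343/2) = 3 − 0 = 3.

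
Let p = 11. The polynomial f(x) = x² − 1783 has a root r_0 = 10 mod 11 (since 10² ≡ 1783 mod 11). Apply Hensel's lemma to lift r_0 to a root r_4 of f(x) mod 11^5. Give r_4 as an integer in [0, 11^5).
r_4 = 155803 (mod 161051)

Hensel's recurrence: r_{i+1} = r_i − f(r_i)·(f′(r_i))^{-1} mod 11^{i+2}, with f′(x) = 2x. Iterate:
  r_0 = 10 (mod 11)
  r_1 = 76 (mod 121)
  r_2 = 76 (mod 1331)
  r_3 = 9393 (mod 14641)
  r_4 = 155803 (mod 161051)
Final: r_4 = 155803, and one checks f(r_4) ≡ 0 mod 11^5.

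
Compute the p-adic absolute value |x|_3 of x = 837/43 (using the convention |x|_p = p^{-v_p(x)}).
|837/43|_3 = 1/27

Step 1 — compute v_3(x) by factoring powers of 3 out of the numerator and denominator: v_3(837/43) = 3. Step 2 — apply |x|_p = p^{-v_p(x)} = 3^{-3} = 1/27.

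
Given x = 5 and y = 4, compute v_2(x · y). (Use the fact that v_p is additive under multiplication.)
v_2(20) = 2

v_p(x) = 0 (factor: 5 = 2^0 · 5); v_p(y) = 2 (factor: 4 = 2^2 · 1). Additivity: v_p(xy) = v_p(x) + v_p(y) = 0 + 2 = 2. (Direct check: xy = 20 = 2^2 · (5).)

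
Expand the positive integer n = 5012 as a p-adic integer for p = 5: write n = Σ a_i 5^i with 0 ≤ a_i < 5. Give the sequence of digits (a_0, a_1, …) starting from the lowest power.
(a_0, a_1, …) = (2, 2, 0, 0, 3, 1)

Repeated division by 5 gives the digits low-to-high: 5012 = 2 + 2·5^1 + 3·5^4 + 1·5^5. Digit sequence: (2, 2, 0, 0, 3, 1).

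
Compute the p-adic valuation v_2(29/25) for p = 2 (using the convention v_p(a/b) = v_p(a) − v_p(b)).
v_2(29/25) = 0

Factor powers of 2 from the numerator and denominator of the reduced fraction: 29 = 2^0 · 29 and 25 = 2^0 · 25. Apply v_p(a/b) = v_p(a) − v_p(b): v_2(29/25) = 0 − 0 = 0.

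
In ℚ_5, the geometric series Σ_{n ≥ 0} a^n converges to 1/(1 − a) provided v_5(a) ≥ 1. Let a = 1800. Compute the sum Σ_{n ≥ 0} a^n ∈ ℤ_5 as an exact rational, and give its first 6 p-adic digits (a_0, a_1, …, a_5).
Σ a^n = 1/(1 − a) = -1/1799;  first 6 digits = (1, 0, 2, 4, 1, 2)

v_5(a) = 2 ≥ 1, so the series converges in ℤ_5 to 1/(1 − a) = 1/(1 − 1800) = -1/1799. Expand this rational in ℤ_5: compute digits iteratively via d_i = x_i mod 5, x_{i+1} = (x_i − d_i)/5. The first 6 digits are (1, 0, 2, 4, 1, 2).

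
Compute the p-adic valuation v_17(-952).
v_17(-952) = 1

v_17(n) is the largest exponent k such that 17^k divides n. Factor out: -952 = -17^1 · 56. (Sign doesn't affect v_p.) So v_17(-952) = 1.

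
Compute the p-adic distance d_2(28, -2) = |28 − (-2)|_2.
d_2(28, -2) = 1/2

Step 1 — x − y = 28 − (-2) = 30. Step 2 — v_2(30) = 1 (factor: 30 = (2^1 · 15); the sign does not affect v_p). Step 3 — |x − y|_2 = 2^{-1} = 1/2.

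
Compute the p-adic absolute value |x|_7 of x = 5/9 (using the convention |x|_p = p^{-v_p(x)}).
|5/9|_7 = 1

Step 1 — compute v_7(x) by factoring powers of 7 out of the numerator and denominator: v_7(5/9) = 0. Step 2 — apply |x|_p = p^{-v_p(x)} = 7^{0} = 1.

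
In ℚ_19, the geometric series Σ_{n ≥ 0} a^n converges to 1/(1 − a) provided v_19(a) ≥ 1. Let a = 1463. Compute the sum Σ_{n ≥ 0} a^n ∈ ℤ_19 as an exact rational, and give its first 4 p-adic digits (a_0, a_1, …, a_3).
Σ a^n = 1/(1 − a) = -1/1462;  first 4 digits = (1, 1, 5, 9)

v_19(a) = 1 ≥ 1, so the series converges in ℤ_19 to 1/(1 − a) = 1/(1 − 1463) = -1/1462. Expand this rational in ℤ_19: compute digits iteratively via d_i = x_i mod 19, x_{i+1} = (x_i − d_i)/19. The first 4 digits are (1, 1, 5, 9).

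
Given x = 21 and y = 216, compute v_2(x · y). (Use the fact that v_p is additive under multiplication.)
v_2(4536) = 3

v_p(x) = 0 (factor: 21 = 2^0 · 21); v_p(y) = 3 (factor: 216 = 2^3 · 27). Additivity: v_p(xy) = v_p(x) + v_p(y) = 0 + 3 = 3. (Direct check: xy = 4536 = 2^3 · (567).)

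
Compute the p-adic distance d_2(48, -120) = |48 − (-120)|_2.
d_2(48, -120) = 1/8

Step 1 — x − y = 48 − (-120) = 168. Step 2 — v_2(168) = 3 (factor: 168 = (2^3 · 21); the sign does not affect v_p). Step 3 — |x − y|_2 = 2^{-3} = 1/8.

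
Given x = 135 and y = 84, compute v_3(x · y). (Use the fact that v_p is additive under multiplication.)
v_3(11340) = 4

v_p(x) = 3 (factor: 135 = 3^3 · 5); v_p(y) = 1 (factor: 84 = 3^1 · 28). Additivity: v_p(xy) = v_p(x) + v_p(y) = 3 + 1 = 4. (Direct check: xy = 11340 = 3^4 · (140).)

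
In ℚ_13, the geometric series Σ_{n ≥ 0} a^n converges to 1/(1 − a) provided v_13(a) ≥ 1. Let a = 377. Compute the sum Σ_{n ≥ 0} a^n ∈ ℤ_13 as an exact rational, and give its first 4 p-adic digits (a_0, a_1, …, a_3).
Σ a^n = 1/(1 − a) = -1/376;  first 4 digits = (1, 3, 11, 0)

v_13(a) = 1 ≥ 1, so the series converges in ℤ_13 to 1/(1 − a) = 1/(1 − 377) = -1/376. Expand this rational in ℤ_13: compute digits iteratively via d_i = x_i mod 13, x_{i+1} = (x_i − d_i)/13. The first 4 digits are (1, 3, 11, 0).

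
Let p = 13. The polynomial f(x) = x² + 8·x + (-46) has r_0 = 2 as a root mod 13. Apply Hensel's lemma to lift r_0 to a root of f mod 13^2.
r_1 = 145 (mod 169)

Hensel: r_{i+1} = r_i − f(r_i)·(f′(r_i))^{-1} mod 13^{i+2}, f′(x) = 2x + 8. Iterate:
  r_0 = 2 (mod 13)
  r_1 = 145 (mod 169)
Final: r = 145 satisfies f(r) ≡ 0 mod 13^2.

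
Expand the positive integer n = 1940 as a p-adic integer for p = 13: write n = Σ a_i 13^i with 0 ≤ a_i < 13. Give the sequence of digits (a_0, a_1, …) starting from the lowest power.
(a_0, a_1, …) = (3, 6, 11)

Repeated division by 13 gives the digits low-to-high: 1940 = 3 + 6·13^1 + 11·13^2. Digit sequence: (3, 6, 11).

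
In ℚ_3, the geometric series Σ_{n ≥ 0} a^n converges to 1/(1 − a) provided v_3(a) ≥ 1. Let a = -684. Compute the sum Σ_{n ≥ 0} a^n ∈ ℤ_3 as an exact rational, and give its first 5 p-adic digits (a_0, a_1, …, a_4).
Σ a^n = 1/(1 − a) = 1/685;  first 5 digits = (1, 0, 2, 1, 1)

v_3(a) = 2 ≥ 1, so the series converges in ℤ_3 to 1/(1 − a) = 1/(1 − (-684)) = 1/685. Expand this rational in ℤ_3: compute digits iteratively via d_i = x_i mod 3, x_{i+1} = (x_i − d_i)/3. The first 5 digits are (1, 0, 2, 1, 1).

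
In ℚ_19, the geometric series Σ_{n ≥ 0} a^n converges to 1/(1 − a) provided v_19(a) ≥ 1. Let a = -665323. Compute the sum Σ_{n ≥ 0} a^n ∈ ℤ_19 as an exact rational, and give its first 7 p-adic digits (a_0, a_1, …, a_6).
Σ a^n = 1/(1 − a) = 1/665324;  first 7 digits = (1, 0, 0, 17, 13, 18, 3)

v_19(a) = 3 ≥ 1, so the series converges in ℤ_19 to 1/(1 − a) = 1/(1 − (-665323)) = 1/665324. Expand this rational in ℤ_19: compute digits iteratively via d_i = x_i mod 19, x_{i+1} = (x_i − d_i)/19. The first 7 digits are (1, 0, 0, 17, 13, 18, 3).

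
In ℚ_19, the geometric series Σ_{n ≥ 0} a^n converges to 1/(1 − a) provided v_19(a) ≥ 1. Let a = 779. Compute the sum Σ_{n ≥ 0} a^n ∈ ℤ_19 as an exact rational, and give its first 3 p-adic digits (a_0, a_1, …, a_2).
Σ a^n = 1/(1 − a) = -1/778;  first 3 digits = (1, 3, 11)

v_19(a) = 1 ≥ 1, so the series converges in ℤ_19 to 1/(1 − a) = 1/(1 − 779) = -1/778. Expand this rational in ℤ_19: compute digits iteratively via d_i = x_i mod 19, x_{i+1} = (x_i − d_i)/19. The first 3 digits are (1, 3, 11).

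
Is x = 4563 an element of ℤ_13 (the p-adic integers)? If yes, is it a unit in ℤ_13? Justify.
x ∈ ℤ_13 but not a unit; v_13(x) = 2 > 0

ℤ_13 = {x ∈ ℚ_13 : v_13(x) ≥ 0} and ℤ_13^× = {x ∈ ℤ_13 : v_13(x) = 0}. Here v_13(4563) = v_13(num) − v_13(den) = 2; compare against these criteria.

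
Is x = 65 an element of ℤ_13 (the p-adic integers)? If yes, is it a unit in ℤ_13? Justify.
x ∈ ℤ_13 but not a unit; v_13(x) = 1 > 0

ℤ_13 = {x ∈ ℚ_13 : v_13(x) ≥ 0} and ℤ_13^× = {x ∈ ℤ_13 : v_13(x) = 0}. Here v_13(65) = v_13(num) − v_13(den) = 1; compare against these criteria.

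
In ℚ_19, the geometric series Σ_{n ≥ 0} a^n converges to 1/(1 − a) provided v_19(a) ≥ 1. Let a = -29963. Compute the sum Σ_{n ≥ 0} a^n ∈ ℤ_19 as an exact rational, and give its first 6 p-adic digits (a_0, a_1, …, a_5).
Σ a^n = 1/(1 − a) = 1/29964;  first 6 digits = (1, 0, 12, 14, 10, 1)

v_19(a) = 2 ≥ 1, so the series converges in ℤ_19 to 1/(1 − a) = 1/(1 − (-29963)) = 1/29964. Expand this rational in ℤ_19: compute digits iteratively via d_i = x_i mod 19, x_{i+1} = (x_i − d_i)/19. The first 6 digits are (1, 0, 12, 14, 10, 1).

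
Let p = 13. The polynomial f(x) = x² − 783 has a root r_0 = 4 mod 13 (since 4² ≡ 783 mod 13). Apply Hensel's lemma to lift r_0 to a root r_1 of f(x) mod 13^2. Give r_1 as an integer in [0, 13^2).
r_1 = 121 (mod 169)

Hensel's recurrence: r_{i+1} = r_i − f(r_i)·(f′(r_i))^{-1} mod 13^{i+2}, with f′(x) = 2x. Iterate:
  r_0 = 4 (mod 13)
  r_1 = 121 (mod 169)
Final: r_1 = 121, and one checks f(r_1) ≡ 0 mod 13^2.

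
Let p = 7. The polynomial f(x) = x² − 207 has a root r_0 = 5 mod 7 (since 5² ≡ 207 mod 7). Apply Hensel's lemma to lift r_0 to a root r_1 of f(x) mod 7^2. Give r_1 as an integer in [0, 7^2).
r_1 = 33 (mod 49)

Hensel's recurrence: r_{i+1} = r_i − f(r_i)·(f′(r_i))^{-1} mod 7^{i+2}, with f′(x) = 2x. Iterate:
  r_0 = 5 (mod 7)
  r_1 = 33 (mod 49)
Final: r_1 = 33, and one checks f(r_1) ≡ 0 mod 7^2.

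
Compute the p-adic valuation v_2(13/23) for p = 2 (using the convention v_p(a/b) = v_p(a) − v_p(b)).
v_2(13/23) = 0

Factor powers of 2 from the numerator and denominator of the reduced fraction: 13 = 2^0 · 13 and 23 = 2^0 · 23. Apply v_p(a/b) = v_p(a) − v_p(b): v_2(13/23) = 0 − 0 = 0.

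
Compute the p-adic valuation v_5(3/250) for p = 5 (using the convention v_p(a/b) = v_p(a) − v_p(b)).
v_5(3/250) = -3

Factor powers of 5 from the numerator and denominator of the reduced fraction: 3 = 5^0 · 3 and 250 = 5^3 · 2. Apply v_p(a/b) = v_p(a) − v_p(b): v_5(3/250) = 0 − 3 = -3.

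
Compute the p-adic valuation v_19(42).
v_19(42) = 0

v_19(n) is the largest exponent k such that 19^k divides n. Factor out: 42 = 19^0 · 42. (Sign doesn't affect v_p.) So v_19(42) = 0.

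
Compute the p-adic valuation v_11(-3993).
v_11(-3993) = 3

v_11(n) is the largest exponent k such that 11^k divides n. Factor out: -3993 = -11^3 · 3. (Sign doesn't affect v_p.) So v_11(-3993) = 3.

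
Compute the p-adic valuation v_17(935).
v_17(935) = 1

v_17(n) is the largest exponent k such that 17^k divides n. Factor out: 935 = 17^1 · 55. (Sign doesn't affect v_p.) So v_17(935) = 1.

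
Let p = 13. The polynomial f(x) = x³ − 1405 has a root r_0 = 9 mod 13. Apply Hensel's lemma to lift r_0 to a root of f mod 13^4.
r_3 = 10825 (mod 28561)

Hensel: r_{i+1} = r_i − f(r_i)/f′(r_i) mod 13^{i+2}, where f′(x) = 3x². Iterate:
  r_0 = 9 (mod 13)
  r_1 = 9 (mod 169)
  r_2 = 2037 (mod 2197)
  r_3 = 10825 (mod 28561)
Final: r = 10825 with f(r) ≡ 0 mod 13^4.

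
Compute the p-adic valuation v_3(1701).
v_3(1701) = 5

v_3(n) is the largest exponent k such that 3^k divides n. Factor out: 1701 = 3^5 · 7. (Sign doesn't affect v_p.) So v_3(1701) = 5.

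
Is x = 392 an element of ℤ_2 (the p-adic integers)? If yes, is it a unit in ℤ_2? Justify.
x ∈ ℤ_2 but not a unit; v_2(x) = 3 > 0

ℤ_2 = {x ∈ ℚ_2 : v_2(x) ≥ 0} and ℤ_2^× = {x ∈ ℤ_2 : v_2(x) = 0}. Here v_2(392) = v_2(num) − v_2(den) = 3; compare against these criteria.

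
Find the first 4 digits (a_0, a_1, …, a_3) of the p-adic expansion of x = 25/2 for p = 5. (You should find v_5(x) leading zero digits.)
(a_0, …, a_3) = (0, 0, 3, 2)

v_5(25/2) = 2, so a_0 = ... = a_1 = 0. Factor out: x = 5^2 · u with u = 1/2 a unit in ℤ_5. Expand u iteratively via a_{v+i} = u_i mod 5, u_{i+1} = (u_i − a_{v+i})/5:
  u_0 = 1/2;  a_2 = 3;  u_1 = (u_0 − 3)/5 = -1/2
  u_1 = -1/2;  a_3 = 2;  u_2 = (u_1 − 2)/5 = -1/2
Digits: (0, 0, 3, 2).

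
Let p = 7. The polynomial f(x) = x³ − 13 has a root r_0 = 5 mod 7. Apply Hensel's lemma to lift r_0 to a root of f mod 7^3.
r_2 = 12 (mod 343)

Hensel: r_{i+1} = r_i − f(r_i)/f′(r_i) mod 7^{i+2}, where f′(x) = 3x². Iterate:
  r_0 = 5 (mod 7)
  r_1 = 12 (mod 49)
  r_2 = 12 (mod 343)
Final: r = 12 with f(r) ≡ 0 mod 7^3.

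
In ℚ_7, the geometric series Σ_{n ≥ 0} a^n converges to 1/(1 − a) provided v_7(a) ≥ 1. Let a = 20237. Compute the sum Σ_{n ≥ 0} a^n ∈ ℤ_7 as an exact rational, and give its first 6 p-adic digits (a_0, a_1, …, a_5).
Σ a^n = 1/(1 − a) = -1/20236;  first 6 digits = (1, 0, 0, 3, 1, 1)

v_7(a) = 3 ≥ 1, so the series converges in ℤ_7 to 1/(1 − a) = 1/(1 − 20237) = -1/20236. Expand this rational in ℤ_7: compute digits iteratively via d_i = x_i mod 7, x_{i+1} = (x_i − d_i)/7. The first 6 digits are (1, 0, 0, 3, 1, 1).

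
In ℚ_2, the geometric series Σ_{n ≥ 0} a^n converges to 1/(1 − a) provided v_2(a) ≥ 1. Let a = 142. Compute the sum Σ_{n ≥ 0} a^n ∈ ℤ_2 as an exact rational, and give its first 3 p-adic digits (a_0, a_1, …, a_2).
Σ a^n = 1/(1 − a) = -1/141;  first 3 digits = (1, 1, 0)

v_2(a) = 1 ≥ 1, so the series converges in ℤ_2 to 1/(1 − a) = 1/(1 − 142) = -1/141. Expand this rational in ℤ_2: compute digits iteratively via d_i = x_i mod 2, x_{i+1} = (x_i − d_i)/2. The first 3 digits are (1, 1, 0).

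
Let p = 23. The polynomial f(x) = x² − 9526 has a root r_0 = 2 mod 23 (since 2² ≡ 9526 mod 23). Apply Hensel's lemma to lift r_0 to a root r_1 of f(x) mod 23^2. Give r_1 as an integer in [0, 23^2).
r_1 = 2 (mod 529)

Hensel's recurrence: r_{i+1} = r_i − f(r_i)·(f′(r_i))^{-1} mod 23^{i+2}, with f′(x) = 2x. Iterate:
  r_0 = 2 (mod 23)
  r_1 = 2 (mod 529)
Final: r_1 = 2, and one checks f(r_1) ≡ 0 mod 23^2.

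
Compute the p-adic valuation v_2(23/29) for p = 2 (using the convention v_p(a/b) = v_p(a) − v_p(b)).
v_2(23/29) = 0

Factor powers of 2 from the numerator and denominator of the reduced fraction: 23 = 2^0 · 23 and 29 = 2^0 · 29. Apply v_p(a/b) = v_p(a) − v_p(b): v_2(23/29) = 0 − 0 = 0.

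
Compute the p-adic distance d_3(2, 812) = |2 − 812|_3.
d_3(2, 812) = 1/81

Step 1 — x − y = 2 − 812 = -810. Step 2 — v_3(-810) = 4 (factor: -810 = −(3^4 · 10); the sign does not affect v_p). Step 3 — |x − y|_3 = 3^{-4} = 1/81.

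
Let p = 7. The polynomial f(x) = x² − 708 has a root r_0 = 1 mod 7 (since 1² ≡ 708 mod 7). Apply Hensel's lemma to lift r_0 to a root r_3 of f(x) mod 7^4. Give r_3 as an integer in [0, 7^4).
r_3 = 428 (mod 2401)

Hensel's recurrence: r_{i+1} = r_i − f(r_i)·(f′(r_i))^{-1} mod 7^{i+2}, with f′(x) = 2x. Iterate:
  r_0 = 1 (mod 7)
  r_1 = 36 (mod 49)
  r_2 = 85 (mod 343)
  r_3 = 428 (mod 2401)
Final: r_3 = 428, and one checks f(r_3) ≡ 0 mod 7^4.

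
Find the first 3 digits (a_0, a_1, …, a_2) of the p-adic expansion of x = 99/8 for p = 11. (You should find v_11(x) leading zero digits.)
(a_0, …, a_2) = (0, 8, 9)

v_11(99/8) = 1, so a_0 = ... = a_0 = 0. Factor out: x = 11^1 · u with u = 9/8 a unit in ℤ_11. Expand u iteratively via a_{v+i} = u_i mod 11, u_{i+1} = (u_i − a_{v+i})/11:
  u_0 = 9/8;  a_1 = 8;  u_1 = (u_0 − 8)/11 = -5/8
  u_1 = -5/8;  a_2 = 9;  u_2 = (u_1 − 9)/11 = -7/8
Digits: (0, 8, 9).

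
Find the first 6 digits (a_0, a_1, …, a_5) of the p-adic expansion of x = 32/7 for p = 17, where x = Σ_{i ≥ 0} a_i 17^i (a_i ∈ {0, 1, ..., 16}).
(a_0, …, a_5) = (7, 12, 9, 14, 4, 7)

v_17(32/7) = 0 (numerator and denominator both coprime to 17), so x ∈ ℤ_17^×. Compute digits iteratively via a_i = x_i mod 17, x_{i+1} = (x_i − a_i)/17, with x_0 = x:
  x_0 = 32/7;  a_0 = 7;  x_1 = (x_0 − 7)/17 = -1/7
  x_1 = -1/7;  a_1 = 12;  x_2 = (x_1 − 12)/17 = -5/7
  x_2 = -5/7;  a_2 = 9;  x_3 = (x_2 − 9)/17 = -4/7
  x_3 = -4/7;  a_3 = 14;  x_4 = (x_3 − 14)/17 = -6/7
  x_4 = -6/7;  a_4 = 4;  x_5 = (x_4 − 4)/17 = -2/7
  x_5 = -2/7;  a_5 = 7;  x_6 = (x_5 − 7)/17 = -3/7
Digits: (7, 12, 9, 14, 4, 7).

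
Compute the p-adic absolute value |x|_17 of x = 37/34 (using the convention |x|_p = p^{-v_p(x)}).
|37/34|_17 = 17

Step 1 — compute v_17(x) by factoring powers of 17 out of the numerator and denominator: v_17(37/34) = -1. Step 2 — apply |x|_p = p^{-v_p(x)} = 17^{1} = 17.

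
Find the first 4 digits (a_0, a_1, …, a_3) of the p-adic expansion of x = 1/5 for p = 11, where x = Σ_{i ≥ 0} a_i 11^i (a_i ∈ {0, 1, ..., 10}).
(a_0, …, a_3) = (9, 8, 8, 8)

v_11(1/5) = 0 (numerator and denominator both coprime to 11), so x ∈ ℤ_11^×. Compute digits iteratively via a_i = x_i mod 11, x_{i+1} = (x_i − a_i)/11, with x_0 = x:
  x_0 = 1/5;  a_0 = 9;  x_1 = (x_0 − 9)/11 = -4/5
  x_1 = -4/5;  a_1 = 8;  x_2 = (x_1 − 8)/11 = -4/5
  x_2 = -4/5;  a_2 = 8;  x_3 = (x_2 − 8)/11 = -4/5
  x_3 = -4/5;  a_3 = 8;  x_4 = (x_3 − 8)/11 = -4/5
Digits: (9, 8, 8, 8).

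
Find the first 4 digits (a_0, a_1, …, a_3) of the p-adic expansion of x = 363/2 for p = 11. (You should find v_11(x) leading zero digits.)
(a_0, …, a_3) = (0, 0, 7, 5)

v_11(363/2) = 2, so a_0 = ... = a_1 = 0. Factor out: x = 11^2 · u with u = 3/2 a unit in ℤ_11. Expand u iteratively via a_{v+i} = u_i mod 11, u_{i+1} = (u_i − a_{v+i})/11:
  u_0 = 3/2;  a_2 = 7;  u_1 = (u_0 − 7)/11 = -1/2
  u_1 = -1/2;  a_3 = 5;  u_2 = (u_1 − 5)/11 = -1/2
Digits: (0, 0, 7, 5).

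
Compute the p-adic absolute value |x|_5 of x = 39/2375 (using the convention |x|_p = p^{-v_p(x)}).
|39/2375|_5 = 125

Step 1 — compute v_5(x) by factoring powers of 5 out of the numerator and denominator: v_5(39/2375) = -3. Step 2 — apply |x|_p = p^{-v_p(x)} = 5^{3} = 125.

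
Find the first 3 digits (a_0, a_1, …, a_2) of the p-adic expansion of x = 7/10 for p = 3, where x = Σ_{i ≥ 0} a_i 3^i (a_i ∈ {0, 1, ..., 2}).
(a_0, …, a_2) = (1, 2, 2)

v_3(7/10) = 0 (numerator and denominator both coprime to 3), so x ∈ ℤ_3^×. Compute digits iteratively via a_i = x_i mod 3, x_{i+1} = (x_i − a_i)/3, with x_0 = x:
  x_0 = 7/10;  a_0 = 1;  x_1 = (x_0 − 1)/3 = -1/10
  x_1 = -1/10;  a_1 = 2;  x_2 = (x_1 − 2)/3 = -7/10
  x_2 = -7/10;  a_2 = 2;  x_3 = (x_2 − 2)/3 = -9/10
Digits: (1, 2, 2).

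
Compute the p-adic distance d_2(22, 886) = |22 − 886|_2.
d_2(22, 886) = 1/32

Step 1 — x − y = 22 − 886 = -864. Step 2 — v_2(-864) = 5 (factor: -864 = −(2^5 · 27); the sign does not affect v_p). Step 3 — |x − y|_2 = 2^{-5} = 1/32.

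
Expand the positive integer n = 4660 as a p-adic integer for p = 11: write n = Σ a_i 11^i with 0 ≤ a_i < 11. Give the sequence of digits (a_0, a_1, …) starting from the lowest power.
(a_0, a_1, …) = (7, 5, 5, 3)

Repeated division by 11 gives the digits low-to-high: 4660 = 7 + 5·11^1 + 5·11^2 + 3·11^3. Digit sequence: (7, 5, 5, 3).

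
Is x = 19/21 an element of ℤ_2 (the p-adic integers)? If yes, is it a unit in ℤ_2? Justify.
x ∈ ℤ_2^× (unit); v_2(x) = 0

ℤ_2 = {x ∈ ℚ_2 : v_2(x) ≥ 0} and ℤ_2^× = {x ∈ ℤ_2 : v_2(x) = 0}. Here v_2(19/21) = v_2(num) − v_2(den) = 0; compare against these criteria.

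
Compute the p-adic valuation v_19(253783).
v_19(253783) = 3

v_19(n) is the largest exponent k such that 19^k divides n. Factor out: 253783 = 19^3 · 37. (Sign doesn't affect v_p.) So v_19(253783) = 3.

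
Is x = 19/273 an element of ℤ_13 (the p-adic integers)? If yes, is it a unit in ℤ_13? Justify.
x ∉ ℤ_13 (v_13(x) = -1 < 0)

ℤ_13 = {x ∈ ℚ_13 : v_13(x) ≥ 0} and ℤ_13^× = {x ∈ ℤ_13 : v_13(x) = 0}. Here v_13(19/273) = v_13(num) − v_13(den) = -1; compare against these criteria.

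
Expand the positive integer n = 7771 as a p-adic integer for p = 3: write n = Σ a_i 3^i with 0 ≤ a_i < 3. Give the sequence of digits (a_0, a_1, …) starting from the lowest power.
(a_0, a_1, …) = (1, 1, 2, 2, 2, 1, 1, 0, 1)

Repeated division by 3 gives the digits low-to-high: 7771 = 1 + 1·3^1 + 2·3^2 + 2·3^3 + 2·3^4 + 1·3^5 + 1·3^6 + 1·3^8. Digit sequence: (1, 1, 2, 2, 2, 1, 1, 0, 1).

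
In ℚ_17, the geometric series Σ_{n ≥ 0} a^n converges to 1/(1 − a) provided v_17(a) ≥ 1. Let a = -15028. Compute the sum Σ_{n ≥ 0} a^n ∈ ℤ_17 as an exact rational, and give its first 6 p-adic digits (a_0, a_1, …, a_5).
Σ a^n = 1/(1 − a) = 1/15029;  first 6 digits = (1, 0, 16, 13, 0, 6)

v_17(a) = 2 ≥ 1, so the series converges in ℤ_17 to 1/(1 − a) = 1/(1 − (-15028)) = 1/15029. Expand this rational in ℤ_17: compute digits iteratively via d_i = x_i mod 17, x_{i+1} = (x_i − d_i)/17. The first 6 digits are (1, 0, 16, 13, 0, 6).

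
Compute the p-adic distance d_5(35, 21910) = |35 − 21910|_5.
d_5(35, 21910) = 1/3125

Step 1 — x − y = 35 − 21910 = -21875. Step 2 — v_5(-21875) = 5 (factor: -21875 = −(5^5 · 7); the sign does not affect v_p). Step 3 — |x − y|_5 = 5^{-5} = 1/3125.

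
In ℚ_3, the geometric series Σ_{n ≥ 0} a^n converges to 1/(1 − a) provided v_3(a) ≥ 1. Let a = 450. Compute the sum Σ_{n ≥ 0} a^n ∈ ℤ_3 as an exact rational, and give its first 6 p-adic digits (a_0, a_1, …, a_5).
Σ a^n = 1/(1 − a) = -1/449;  first 6 digits = (1, 0, 2, 1, 0, 1)

v_3(a) = 2 ≥ 1, so the series converges in ℤ_3 to 1/(1 − a) = 1/(1 − 450) = -1/449. Expand this rational in ℤ_3: compute digits iteratively via d_i = x_i mod 3, x_{i+1} = (x_i − d_i)/3. The first 6 digits are (1, 0, 2, 1, 0, 1).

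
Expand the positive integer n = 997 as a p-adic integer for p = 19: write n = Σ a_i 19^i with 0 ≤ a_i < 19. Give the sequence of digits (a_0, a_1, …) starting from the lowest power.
(a_0, a_1, …) = (9, 14, 2)

Repeated division by 19 gives the digits low-to-high: 997 = 9 + 14·19^1 + 2·19^2. Digit sequence: (9, 14, 2).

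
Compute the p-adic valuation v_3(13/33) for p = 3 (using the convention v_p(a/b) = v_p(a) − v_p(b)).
v_3(13/33) = -1

Factor powers of 3 from the numerator and denominator of the reduced fraction: 13 = 3^0 · 13 and 33 = 3^1 · 11. Apply v_p(a/b) = v_p(a) − v_p(b): v_3(13/33) = 0 − 1 = -1.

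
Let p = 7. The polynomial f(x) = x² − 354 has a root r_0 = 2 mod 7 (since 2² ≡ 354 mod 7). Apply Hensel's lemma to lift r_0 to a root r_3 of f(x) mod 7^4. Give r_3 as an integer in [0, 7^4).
r_3 = 2270 (mod 2401)

Hensel's recurrence: r_{i+1} = r_i − f(r_i)·(f′(r_i))^{-1} mod 7^{i+2}, with f′(x) = 2x. Iterate:
  r_0 = 2 (mod 7)
  r_1 = 16 (mod 49)
  r_2 = 212 (mod 343)
  r_3 = 2270 (mod 2401)
Final: r_3 = 2270, and one checks f(r_3) ≡ 0 mod 7^4.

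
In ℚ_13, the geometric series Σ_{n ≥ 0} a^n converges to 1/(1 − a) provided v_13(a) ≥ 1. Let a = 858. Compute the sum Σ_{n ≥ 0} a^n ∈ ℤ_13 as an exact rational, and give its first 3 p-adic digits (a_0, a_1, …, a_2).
Σ a^n = 1/(1 − a) = -1/857;  first 3 digits = (1, 1, 6)

v_13(a) = 1 ≥ 1, so the series converges in ℤ_13 to 1/(1 − a) = 1/(1 − 858) = -1/857. Expand this rational in ℤ_13: compute digits iteratively via d_i = x_i mod 13, x_{i+1} = (x_i − d_i)/13. The first 3 digits are (1, 1, 6).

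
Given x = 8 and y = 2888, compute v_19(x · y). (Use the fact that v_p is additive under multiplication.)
v_19(23104) = 2

v_p(x) = 0 (factor: 8 = 19^0 · 8); v_p(y) = 2 (factor: 2888 = 19^2 · 8). Additivity: v_p(xy) = v_p(x) + v_p(y) = 0 + 2 = 2. (Direct check: xy = 23104 = 19^2 · (64).)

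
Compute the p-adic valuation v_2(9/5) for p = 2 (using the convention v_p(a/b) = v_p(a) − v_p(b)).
v_2(9/5) = 0

Factor powers of 2 from the numerator and denominator of the reduced fraction: 9 = 2^0 · 9 and 5 = 2^0 · 5. Apply v_p(a/b) = v_p(a) − v_p(b): v_2(9/5) = 0 − 0 = 0.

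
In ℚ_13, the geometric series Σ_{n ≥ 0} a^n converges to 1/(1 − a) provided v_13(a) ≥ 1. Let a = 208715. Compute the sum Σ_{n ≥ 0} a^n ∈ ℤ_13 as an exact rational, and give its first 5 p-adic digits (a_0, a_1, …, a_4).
Σ a^n = 1/(1 − a) = -1/208714;  first 5 digits = (1, 0, 0, 4, 7)

v_13(a) = 3 ≥ 1, so the series converges in ℤ_13 to 1/(1 − a) = 1/(1 − 208715) = -1/208714. Expand this rational in ℤ_13: compute digits iteratively via d_i = x_i mod 13, x_{i+1} = (x_i − d_i)/13. The first 5 digits are (1, 0, 0, 4, 7).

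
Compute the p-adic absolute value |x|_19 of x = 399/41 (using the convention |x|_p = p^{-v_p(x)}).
|399/41|_19 = 1/19

Step 1 — compute v_19(x) by factoring powers of 19 out of the numerator and denominator: v_19(399/41) = 1. Step 2 — apply |x|_p = p^{-v_p(x)} = 19^{-1} = 1/19.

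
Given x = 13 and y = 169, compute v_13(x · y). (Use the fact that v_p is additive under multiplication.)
v_13(2197) = 3

v_p(x) = 1 (factor: 13 = 13^1 · 1); v_p(y) = 2 (factor: 169 = 13^2 · 1). Additivity: v_p(xy) = v_p(x) + v_p(y) = 1 + 2 = 3. (Direct check: xy = 2197 = 13^3 · (1).)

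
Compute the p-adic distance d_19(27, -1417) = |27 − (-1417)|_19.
d_19(27, -1417) = 1/361

Step 1 — x − y = 27 − (-1417) = 1444. Step 2 — v_19(1444) = 2 (factor: 1444 = (19^2 · 4); the sign does not affect v_p). Step 3 — |x − y|_19 = 19^{-2} = 1/361.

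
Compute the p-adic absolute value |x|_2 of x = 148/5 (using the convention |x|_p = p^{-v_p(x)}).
|148/5|_2 = 1/4

Step 1 — compute v_2(x) by factoring powers of 2 out of the numerator and denominator: v_2(148/5) = 2. Step 2 — apply |x|_p = p^{-v_p(x)} = 2^{-2} = 1/4.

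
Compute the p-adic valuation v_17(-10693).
v_17(-10693) = 2

v_17(n) is the largest exponent k such that 17^k divides n. Factor out: -10693 = -17^2 · 37. (Sign doesn't affect v_p.) So v_17(-10693) = 2.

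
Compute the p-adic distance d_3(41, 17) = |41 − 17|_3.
d_3(41, 17) = 1/3

Step 1 — x − y = 41 − 17 = 24. Step 2 — v_3(24) = 1 (factor: 24 = (3^1 · 8); the sign does not affect v_p). Step 3 — |x − y|_3 = 3^{-1} = 1/3.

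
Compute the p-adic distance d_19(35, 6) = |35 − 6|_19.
d_19(35, 6) = 1

Step 1 — x − y = 35 − 6 = 29. Step 2 — v_19(29) = 0 (factor: 29 = (19^0 · 29); the sign does not affect v_p). Step 3 — |x − y|_19 = 19^{0} = 1.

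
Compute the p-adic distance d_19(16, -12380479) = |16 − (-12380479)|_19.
d_19(16, -12380479) = 1/2476099

Step 1 — x − y = 16 − (-12380479) = 12380495. Step 2 — v_19(12380495) = 5 (factor: 12380495 = (19^5 · 5); the sign does not affect v_p). Step 3 — |x − y|_19 = 19^{-5} = 1/2476099.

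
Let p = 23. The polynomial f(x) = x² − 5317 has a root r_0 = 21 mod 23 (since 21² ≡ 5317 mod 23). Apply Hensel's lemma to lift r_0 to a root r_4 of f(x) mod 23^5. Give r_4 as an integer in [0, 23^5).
r_4 = 3954664 (mod 6436343)

Hensel's recurrence: r_{i+1} = r_i − f(r_i)·(f′(r_i))^{-1} mod 23^{i+2}, with f′(x) = 2x. Iterate:
  r_0 = 21 (mod 23)
  r_1 = 389 (mod 529)
  r_2 = 389 (mod 12167)
  r_3 = 36890 (mod 279841)
  r_4 = 3954664 (mod 6436343)
Final: r_4 = 3954664, and one checks f(r_4) ≡ 0 mod 23^5.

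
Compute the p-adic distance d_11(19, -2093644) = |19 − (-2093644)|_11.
d_11(19, -2093644) = 1/161051

Step 1 — x − y = 19 − (-2093644) = 2093663. Step 2 — v_11(2093663) = 5 (factor: 2093663 = (11^5 · 13); the sign does not affect v_p). Step 3 — |x − y|_11 = 11^{-5} = 1/161051.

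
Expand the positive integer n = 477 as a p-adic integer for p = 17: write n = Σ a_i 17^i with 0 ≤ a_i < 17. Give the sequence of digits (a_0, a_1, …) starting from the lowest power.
(a_0, a_1, …) = (1, 11, 1)

Repeated division by 17 gives the digits low-to-high: 477 = 1 + 11·17^1 + 1·17^2. Digit sequence: (1, 11, 1).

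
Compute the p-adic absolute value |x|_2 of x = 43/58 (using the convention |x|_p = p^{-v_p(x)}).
|43/58|_2 = 2

Step 1 — compute v_2(x) by factoring powers of 2 out of the numerator and denominator: v_2(43/58) = -1. Step 2 — apply |x|_p = p^{-v_p(x)} = 2^{1} = 2.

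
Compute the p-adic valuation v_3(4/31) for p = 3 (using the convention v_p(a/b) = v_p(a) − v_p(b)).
v_3(4/31) = 0

Factor powers of 3 from the numerator and denominator of the reduced fraction: 4 = 3^0 · 4 and 31 = 3^0 · 31. Apply v_p(a/b) = v_p(a) − v_p(b): v_3(4/31) = 0 − 0 = 0.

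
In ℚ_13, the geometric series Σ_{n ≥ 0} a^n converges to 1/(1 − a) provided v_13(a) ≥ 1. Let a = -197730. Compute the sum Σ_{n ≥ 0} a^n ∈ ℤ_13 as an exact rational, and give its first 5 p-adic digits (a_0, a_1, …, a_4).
Σ a^n = 1/(1 − a) = 1/197731;  first 5 digits = (1, 0, 0, 1, 6)

v_13(a) = 3 ≥ 1, so the series converges in ℤ_13 to 1/(1 − a) = 1/(1 − (-197730)) = 1/197731. Expand this rational in ℤ_13: compute digits iteratively via d_i = x_i mod 13, x_{i+1} = (x_i − d_i)/13. The first 5 digits are (1, 0, 0, 1, 6).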